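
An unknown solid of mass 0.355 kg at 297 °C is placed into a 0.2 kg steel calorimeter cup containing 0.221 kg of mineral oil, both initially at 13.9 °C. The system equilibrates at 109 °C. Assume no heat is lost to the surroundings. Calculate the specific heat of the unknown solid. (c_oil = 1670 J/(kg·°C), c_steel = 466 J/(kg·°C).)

c ≈ 659 J/(kg·°C)

Heat gained plus heat lost sum to zero:
0.355×c×(109 − 297) + 0.221×1670×(109 − 13.9) + 0.2×466×(109 − 13.9) = 0
-66.74 c = -43962
c = -43962/-66.74 ≈ 658.7 J/(kg·°C)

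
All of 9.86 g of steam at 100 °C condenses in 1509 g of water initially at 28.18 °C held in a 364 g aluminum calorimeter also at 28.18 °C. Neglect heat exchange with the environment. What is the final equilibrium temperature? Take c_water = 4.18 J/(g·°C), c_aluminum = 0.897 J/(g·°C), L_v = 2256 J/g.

T_f ≈ 32.0 °C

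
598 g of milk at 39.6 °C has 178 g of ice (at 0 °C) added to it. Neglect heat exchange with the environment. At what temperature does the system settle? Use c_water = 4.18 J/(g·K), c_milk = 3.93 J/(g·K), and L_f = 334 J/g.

Setting the total heat transfer to zero:
fusion: m_ice L_f = 178·334 = 59452; meltwater 0→T: 178·4.18·T = 744.04 T; milk cools: 598·3.93·(T − 39.6) = 2350.1(T − 39.6)
3094.2 T = 93066 − 59452 = 33614
T ≈ 10.86 °C. Since T > 0 °C, the all-ice-melts assumption holds.

T_f ≈ 10.9 °C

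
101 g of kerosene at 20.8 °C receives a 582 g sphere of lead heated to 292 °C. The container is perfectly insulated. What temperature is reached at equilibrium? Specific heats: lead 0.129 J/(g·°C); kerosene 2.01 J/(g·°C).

T_f ≈ 94.0 °C

Net heat exchanged in the isolated system is zero:
582·0.129·(T − 292) + 101·2.01·(T − 20.8) = 0
75.08(T − 292) + 203.01(T − 20.8) = 0
(75.08 + 203.01) T = 75.08·292 + 203.01·20.8
T = 26145 / 278.09 = 94 °C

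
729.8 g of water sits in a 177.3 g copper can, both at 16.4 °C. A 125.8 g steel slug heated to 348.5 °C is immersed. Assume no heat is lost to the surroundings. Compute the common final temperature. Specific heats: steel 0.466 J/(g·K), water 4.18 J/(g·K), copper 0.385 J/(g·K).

Conservation of energy gives ΣQ = 0:
125.8·0.466·(T − 348.5) + 729.8·4.18·(T − 16.4) + 177.3·0.385·(T − 16.4) = 0
58.62(T − 348.5) + 3050.6(T − 16.4) + 68.26(T − 16.4) = 0
(58.62 + 3050.6 + 68.26) T = 58.62·348.5 + 3050.6·16.4 + 68.26·16.4
T = 71579/3177.4 ≈ 22.53 °C

T_f ≈ 22.5 °C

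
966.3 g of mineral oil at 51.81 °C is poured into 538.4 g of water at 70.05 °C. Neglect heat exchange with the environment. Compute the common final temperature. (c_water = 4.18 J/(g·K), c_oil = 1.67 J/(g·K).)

T_f ≈ 62.4 °C

T_f = Σ m_i c_i T_i / Σ m_i c_i:
T_f = (2250.5·70.05 + 1613.7·51.81) / (2250.5 + 1613.7)
    = 241255 / 3864.2 ≈ 62.43 °C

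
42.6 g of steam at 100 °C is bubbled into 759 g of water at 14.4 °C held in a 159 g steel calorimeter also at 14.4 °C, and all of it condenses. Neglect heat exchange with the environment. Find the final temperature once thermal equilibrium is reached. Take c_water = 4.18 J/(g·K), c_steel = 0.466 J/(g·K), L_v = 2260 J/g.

Conservation of energy gives ΣQ = 0:
steam→water at 100 °C releases m L_v = 42.6·2260 = 96276
  condensed water 100 °C→T: 178.07(T − 100)
  original water: 3172.6(T − 14.4)
  cup: 74.09(T − 14.4)
3424.8 T = 96276 + 17807 + 46753 = 160835
T ≈ 46.96 °C, under the boiling point, so the assumption holds.

T_f ≈ 47.0 °C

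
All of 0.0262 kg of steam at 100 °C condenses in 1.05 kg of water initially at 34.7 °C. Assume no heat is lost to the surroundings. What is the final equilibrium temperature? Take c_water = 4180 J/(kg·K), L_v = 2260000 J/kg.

T_f ≈ 49.5 °C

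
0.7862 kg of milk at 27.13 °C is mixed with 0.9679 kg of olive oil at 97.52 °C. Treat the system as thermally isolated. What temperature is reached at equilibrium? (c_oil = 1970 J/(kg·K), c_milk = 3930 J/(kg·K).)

Conservation of energy gives ΣQ = 0:
0.9679*1970*(T − 97.52) + 0.7862*3930*(T − 27.13) = 0
4996.5 T = 269773
T = 269773/4996.5 ≈ 53.99 °C

T_f ≈ 54.0 °C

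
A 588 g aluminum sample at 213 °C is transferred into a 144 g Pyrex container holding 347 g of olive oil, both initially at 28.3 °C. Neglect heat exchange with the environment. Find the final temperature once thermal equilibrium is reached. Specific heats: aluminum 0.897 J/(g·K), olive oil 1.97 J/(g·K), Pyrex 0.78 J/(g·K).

T_f ≈ 101.9 °C

T_f = Σ m_i c_i T_i / Σ m_i c_i:
T_f = (527.44×213 + 683.59×28.3 + 112.32×28.3) / (527.44 + 683.59 + 112.32)
    = 134868 / 1323.3 ≈ 101.91 °C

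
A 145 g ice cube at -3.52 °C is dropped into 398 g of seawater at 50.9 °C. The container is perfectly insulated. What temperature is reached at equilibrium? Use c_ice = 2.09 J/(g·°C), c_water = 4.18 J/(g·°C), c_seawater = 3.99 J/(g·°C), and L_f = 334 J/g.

T_f ≈ 14.3 °C

Let T be the final temperature. ΣQ_i = 0:
ice -3.52→0 °C: 145×2.09×3.52 = 1066.7
  latent heat to melt: 145×334 = 48430
  meltwater 0→T: 145×4.18×T = 606.1 T
  seawater cools: 398×3.99×(T − 50.9) = 1588(T − 50.9)
2194.1 T = 80830 − 49497 = 31333
T ≈ 14.28 °C — above 0 °C, consistent with complete melting.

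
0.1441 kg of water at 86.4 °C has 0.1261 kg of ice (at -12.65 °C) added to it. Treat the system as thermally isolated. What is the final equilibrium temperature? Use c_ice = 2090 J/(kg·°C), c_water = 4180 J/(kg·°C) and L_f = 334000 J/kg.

T_f ≈ 5.8 °C

Taking heat into each body as positive, Σ m c ΔT = 0:
ice -12.65→0 °C: 0.1261·2090·12.65 = 3333.9; fusion: m_ice L_f = 0.1261·334000 = 42117; warm the meltwater: 527.1 T; water: 602.34(T − 86.4)
1129.4 T = 52042 − 45451 = 6590.7
T ≈ 5.84 °C. Since T > 0 °C, the all-ice-melts assumption holds.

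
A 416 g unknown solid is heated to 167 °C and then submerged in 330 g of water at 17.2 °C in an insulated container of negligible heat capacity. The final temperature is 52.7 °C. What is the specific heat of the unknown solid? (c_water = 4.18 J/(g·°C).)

Heat lost by the unknown solid = heat gained by the water:
416·c·(167 − 52.7) = 330·4.18·(52.7 − 17.2)
47549 c = 48969  ⇒  c ≈ 1.03 J/(g·°C)

c ≈ 1.03 J/(g·°C)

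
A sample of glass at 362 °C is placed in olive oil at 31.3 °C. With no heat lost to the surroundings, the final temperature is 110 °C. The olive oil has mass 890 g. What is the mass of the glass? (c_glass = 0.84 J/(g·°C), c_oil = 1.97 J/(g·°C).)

m ≈ 652 g

Setting the total heat transfer to zero:
m·0.84·(110 − 362) + 890·1.97·(110 − 31.3) = 0
-211.68 m = -137985
m = -137985/-211.68 ≈ 651.9 g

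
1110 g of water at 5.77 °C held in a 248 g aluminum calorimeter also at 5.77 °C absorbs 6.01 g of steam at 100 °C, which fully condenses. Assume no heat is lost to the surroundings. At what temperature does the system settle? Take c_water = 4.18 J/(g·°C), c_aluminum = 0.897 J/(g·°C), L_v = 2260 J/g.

Conservation of energy gives ΣQ = 0:
latent heat released on condensation: 6.01·2260 = 13583
  condensed water 100 °C→T: 25.12(T − 100)
  original water: 4639.8(T − 5.77)
  cup: 222.46(T − 5.77)
4887.4 T = 13583 + 2512.2 + 28055 = 44150
T ≈ 9.03 °C — below 100 °C, confirming all the steam condensed.

T_f ≈ 9.0 °C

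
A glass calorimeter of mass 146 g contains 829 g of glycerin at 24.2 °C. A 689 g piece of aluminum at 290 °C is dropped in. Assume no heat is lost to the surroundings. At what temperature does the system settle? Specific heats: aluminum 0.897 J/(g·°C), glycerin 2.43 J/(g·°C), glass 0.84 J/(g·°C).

Taking heat into each body as positive, Σ m c ΔT = 0:
689*0.897*(T − 290) + 829*2.43*(T − 24.2) + 146*0.84*(T − 24.2) = 0
618.03(T − 290) + 2014.5(T − 24.2) + 122.64(T − 24.2) = 0
2755.1 T = 230948
T ≈ 83.82 °C

T_f ≈ 83.8 °C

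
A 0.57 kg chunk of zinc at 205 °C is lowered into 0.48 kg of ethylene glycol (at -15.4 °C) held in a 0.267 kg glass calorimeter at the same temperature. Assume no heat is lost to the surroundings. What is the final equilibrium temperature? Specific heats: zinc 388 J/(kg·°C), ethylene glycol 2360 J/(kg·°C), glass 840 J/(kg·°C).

Net heat exchanged in the isolated system is zero:
0.57×388×(T − 205) + 0.48×2360×(T − (-15.4)) + 0.267×840×(T − (-15.4)) = 0
1578.2 T = 24439
T ≈ 15.48 °C

T_f ≈ 15.5 °C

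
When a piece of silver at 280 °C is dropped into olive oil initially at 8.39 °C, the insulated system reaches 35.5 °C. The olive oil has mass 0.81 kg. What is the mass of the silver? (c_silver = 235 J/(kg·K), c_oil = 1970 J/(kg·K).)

m ≈ 0.753 kg

Heat lost by the silver = heat gained by the oil:
m×235×(280 − 35.5) = 0.81×1970×(35.5 − 8.39)
57458 m = 43259  ⇒  m ≈ 0.7529 kg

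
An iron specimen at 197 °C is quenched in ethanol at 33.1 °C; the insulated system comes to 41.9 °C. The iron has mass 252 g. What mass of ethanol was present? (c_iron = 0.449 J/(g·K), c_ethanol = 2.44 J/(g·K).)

m ≈ 817 g

Taking heat into each body as positive, Σ m c ΔT = 0:
252·0.449·(41.9 − 197) + m·2.44·(41.9 − 33.1) = 0
21.47 m = 17549
m = 17549/21.47 ≈ 817.3 g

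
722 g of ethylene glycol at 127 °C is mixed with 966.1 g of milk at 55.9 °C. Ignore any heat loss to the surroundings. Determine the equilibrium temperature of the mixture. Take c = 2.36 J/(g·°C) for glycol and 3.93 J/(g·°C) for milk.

Heat lost by the glycol equals heat gained by the milk:
722*2.36*(127 − T) = 966.1*3.93*(T − 55.9)
1703.9(127 − T) = 3796.8(T − 55.9)
5500.7 T = 428637  ⇒  T ≈ 77.92 °C

T_f ≈ 77.9 °C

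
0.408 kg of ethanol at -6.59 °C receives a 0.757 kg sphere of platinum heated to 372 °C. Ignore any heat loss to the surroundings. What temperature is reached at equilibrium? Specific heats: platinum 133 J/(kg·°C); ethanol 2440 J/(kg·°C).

T_f ≈ 28.2 °C

Heat lost by the platinum equals heat gained by the ethanol:
0.757×133×(372 − T) = 0.408×2440×(T − (-6.59))
100.68(372 − T) = 995.52(T − (-6.59))
1096.2 T = 30893  ⇒  T ≈ 28.18 °C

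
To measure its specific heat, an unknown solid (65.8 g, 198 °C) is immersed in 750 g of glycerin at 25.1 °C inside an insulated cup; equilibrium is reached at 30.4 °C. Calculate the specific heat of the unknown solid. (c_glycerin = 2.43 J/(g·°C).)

c ≈ 0.876 J/(g·°C)

m_s c (T_s − T_f) = m_glycerin c_glycerin (T_f − T_0):
65.8·c·(198 − 30.4) = 750·2.43·(30.4 − 25.1)
11028 c = 9659.2  ⇒  c ≈ 0.8759 J/(g·°C)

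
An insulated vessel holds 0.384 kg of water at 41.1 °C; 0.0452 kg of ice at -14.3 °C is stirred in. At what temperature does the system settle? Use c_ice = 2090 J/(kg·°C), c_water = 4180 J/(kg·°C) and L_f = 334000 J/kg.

T_f ≈ 27.6 °C

Energy conservation, ΣQ = 0:
ice -14.3→0 °C: 0.0452·2090·14.3 = 1350.9
  fusion: m_ice L_f = 0.0452·334000 = 15097
  meltwater 0→T: 0.0452·4180·T = 188.94 T
  water: 1605.1(T − 41.1)
1794.1 T = 65970 − 16448 = 49523
T ≈ 27.60 °C — above 0 °C, consistent with complete melting.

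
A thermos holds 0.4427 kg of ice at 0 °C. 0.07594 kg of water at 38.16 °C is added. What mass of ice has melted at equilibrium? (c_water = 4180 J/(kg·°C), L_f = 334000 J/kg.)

m_melted ≈ 0.0363 kg

Cooling the water to 0 °C releases 0.07594×4180×38.16 = 12113 J.
To melt every bit of ice: 0.4427×334000 = 147862 J.
Since 12113 < 147862 J, not all the ice melts; equilibrium is at 0 °C.
m_melt = 12113 / L_f = 0.03627 kg.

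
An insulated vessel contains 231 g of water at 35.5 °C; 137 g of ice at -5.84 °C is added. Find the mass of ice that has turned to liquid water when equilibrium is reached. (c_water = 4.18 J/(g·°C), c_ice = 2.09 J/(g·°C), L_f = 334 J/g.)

m_melted ≈ 97.6 g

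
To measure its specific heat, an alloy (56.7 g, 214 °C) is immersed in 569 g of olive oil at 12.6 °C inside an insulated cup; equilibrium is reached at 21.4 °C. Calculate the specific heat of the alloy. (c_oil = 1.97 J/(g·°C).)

c ≈ 0.903 J/(g·°C)

Heat lost by the alloy = heat gained by the oil:
56.7·c·(214 − 21.4) = 569·1.97·(21.4 − 12.6)
10920 c = 9864.2  ⇒  c ≈ 0.9033 J/(g·°C)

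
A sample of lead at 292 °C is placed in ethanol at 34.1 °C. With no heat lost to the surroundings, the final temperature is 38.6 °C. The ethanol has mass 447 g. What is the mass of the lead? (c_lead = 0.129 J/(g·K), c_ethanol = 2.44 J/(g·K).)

|Q_lead| = |Q_ethanol|:
m·0.129·(292 − 38.6) = 447·2.44·(38.6 − 34.1)
32.69 m = 4908.1  ⇒  m ≈ 150.1 g

m ≈ 150 g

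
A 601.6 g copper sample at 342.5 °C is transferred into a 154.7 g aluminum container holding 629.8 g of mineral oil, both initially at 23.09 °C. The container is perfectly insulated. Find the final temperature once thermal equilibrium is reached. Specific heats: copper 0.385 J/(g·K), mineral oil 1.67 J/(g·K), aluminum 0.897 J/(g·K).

T_f ≈ 75.1 °C

With ΣQ=0 the equilibrium temperature is the m·c-weighted mean:
T_f = (231.62*342.5 + 1051.8*23.09 + 138.77*23.09) / (231.62 + 1051.8 + 138.77)
    = 106818 / 1422.1 ≈ 75.11 °C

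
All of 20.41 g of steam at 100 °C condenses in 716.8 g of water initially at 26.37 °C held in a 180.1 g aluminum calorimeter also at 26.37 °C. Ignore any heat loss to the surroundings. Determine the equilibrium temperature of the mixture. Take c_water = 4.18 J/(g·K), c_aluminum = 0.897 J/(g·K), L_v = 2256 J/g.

Energy conservation, ΣQ = 0:
latent heat released on condensation: 20.41×2256 = 46045; condensed water 100 °C→T: 85.31(T − 100); water warms: 716.8×4.18×(T − 26.37) = 2996.2(T − 26.37); cup: 161.55(T − 26.37)
3243.1 T = 46045 + 8531.4 + 83270 = 137847
T ≈ 42.50 °C — below 100 °C, confirming all the steam condensed.

T_f ≈ 42.5 °C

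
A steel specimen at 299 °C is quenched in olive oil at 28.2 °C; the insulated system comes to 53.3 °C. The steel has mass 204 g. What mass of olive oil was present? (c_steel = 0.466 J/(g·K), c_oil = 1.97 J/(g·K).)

m ≈ 472 g

Heat gained plus heat lost sum to zero:
204·0.466·(53.3 − 299) + m·1.97·(53.3 − 28.2) = 0
49.45 m = 23357
m = 23357/49.45 ≈ 472.4 g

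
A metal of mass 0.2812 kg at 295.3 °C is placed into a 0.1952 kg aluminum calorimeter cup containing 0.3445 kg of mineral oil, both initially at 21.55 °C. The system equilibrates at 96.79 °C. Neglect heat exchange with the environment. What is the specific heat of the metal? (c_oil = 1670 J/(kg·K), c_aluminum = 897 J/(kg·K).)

Conservation of energy gives ΣQ = 0:
0.2812·c·(96.79 − 295.3) + 0.3445·1670·(96.79 − 21.55) + 0.1952·897·(96.79 − 21.55) = 0
-55.82 c = -56461
c = -56461/-55.82 ≈ 1011 J/(kg·K)

c ≈ 1010 J/(kg·K)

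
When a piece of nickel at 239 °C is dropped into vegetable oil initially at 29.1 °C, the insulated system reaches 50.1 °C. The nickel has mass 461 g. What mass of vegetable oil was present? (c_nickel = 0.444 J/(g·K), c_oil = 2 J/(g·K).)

Setting the total heat transfer to zero:
461×0.444×(50.1 − 239) + m×2×(50.1 − 29.1) = 0
42 m = 38665
m = 38665/42 ≈ 920.6 g

m ≈ 921 g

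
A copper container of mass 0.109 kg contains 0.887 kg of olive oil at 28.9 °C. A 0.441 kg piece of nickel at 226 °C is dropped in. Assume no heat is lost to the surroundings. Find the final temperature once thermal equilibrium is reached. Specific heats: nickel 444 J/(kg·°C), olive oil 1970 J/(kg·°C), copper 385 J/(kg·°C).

Taking heat into each body as positive, Σ m c ΔT = 0:
0.441·444·(T − 226) + 0.887·1970·(T − 28.9) + 0.109·385·(T − 28.9) = 0
1985.2 T = 95964
T = 95964/1985.2 ≈ 48.34 °C

T_f ≈ 48.3 °C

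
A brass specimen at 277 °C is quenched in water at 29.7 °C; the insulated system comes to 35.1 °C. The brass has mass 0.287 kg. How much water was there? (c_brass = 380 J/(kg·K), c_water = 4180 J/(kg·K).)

m ≈ 1.17 kg

Net heat exchanged in the isolated system is zero:
0.287×380×(35.1 − 277) + m×4180×(35.1 − 29.7) = 0
22572 m = 26382
m = 26382/22572 ≈ 1.169 kg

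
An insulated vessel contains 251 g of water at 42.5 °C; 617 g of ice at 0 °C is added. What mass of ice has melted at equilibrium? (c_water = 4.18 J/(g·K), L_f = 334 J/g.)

Cooling the water to 0 °C releases 251·4.18·42.5 = 44590 J.
Melting all 617 g of ice would need 617·334 = 206078 J.
That's not enough to melt it all — equilibrium is at 0 °C with ice remaining.
m_melted·334 = 44590  ⇒  m_melted ≈ 133.5 g.

m_melted ≈ 134 g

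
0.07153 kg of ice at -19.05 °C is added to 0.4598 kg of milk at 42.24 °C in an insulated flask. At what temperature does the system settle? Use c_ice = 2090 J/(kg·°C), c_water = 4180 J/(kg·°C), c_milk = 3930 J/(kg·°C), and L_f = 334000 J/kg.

T_f ≈ 23.5 °C

Sum of m c ΔT and latent-heat terms is zero:
warm ice to 0 °C: 0.07153×2090×(0 − (-19.05)) = 2847.9
  latent heat to melt: 0.07153×334000 = 23891
  warm the meltwater: 299 T
  milk cools: 0.4598×3930×(T − 42.24) = 1807(T − 42.24)
2106 T = 76328 − 26739 = 49589
T ≈ 23.55 °C. Since T > 0 °C, the all-ice-melts assumption holds.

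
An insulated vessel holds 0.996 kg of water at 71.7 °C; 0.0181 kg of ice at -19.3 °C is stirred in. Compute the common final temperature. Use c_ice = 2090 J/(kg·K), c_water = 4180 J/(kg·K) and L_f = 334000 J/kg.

T_f ≈ 68.8 °C

Energy conservation, ΣQ = 0:
warm ice to 0 °C: 0.0181×2090×(0 − (-19.3)) = 730.1; latent heat to melt: 0.0181×334000 = 6045.4; meltwater 0→T: 0.0181×4180×T = 75.66 T; water cools: 0.996×4180×(T − 71.7) = 4163.3(T − 71.7)
4238.9 T = 298507 − 6775.5 = 291732
T ≈ 68.82 °C. Since T > 0 °C, the all-ice-melts assumption holds.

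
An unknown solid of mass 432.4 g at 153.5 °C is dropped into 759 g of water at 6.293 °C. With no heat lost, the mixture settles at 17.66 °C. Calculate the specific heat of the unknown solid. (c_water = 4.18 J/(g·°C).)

Heat lost by the unknown solid = heat gained by the water:
432.4·c·(153.5 − 17.66) = 759·4.18·(17.66 − 6.293)
58737 c = 36063  ⇒  c ≈ 0.614 J/(g·°C)

c ≈ 0.614 J/(g·°C)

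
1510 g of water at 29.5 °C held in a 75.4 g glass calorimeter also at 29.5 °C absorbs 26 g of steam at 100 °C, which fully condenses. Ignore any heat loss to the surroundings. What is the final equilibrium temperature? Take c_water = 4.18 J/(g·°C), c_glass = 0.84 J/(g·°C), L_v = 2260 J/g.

Energy balance with sensible and latent terms:
latent heat released on condensation: 26·2260 = 58760
  condensed water 100 °C→T: 108.68(T − 100)
  original water: 6311.8(T − 29.5)
  glass cup: 75.4·0.84·(T − 29.5) = 63.34(T − 29.5)
6483.8 T = 58760 + 10868 + 188067 = 257695
T ≈ 39.74 °C — below 100 °C, confirming all the steam condensed.

T_f ≈ 39.7 °C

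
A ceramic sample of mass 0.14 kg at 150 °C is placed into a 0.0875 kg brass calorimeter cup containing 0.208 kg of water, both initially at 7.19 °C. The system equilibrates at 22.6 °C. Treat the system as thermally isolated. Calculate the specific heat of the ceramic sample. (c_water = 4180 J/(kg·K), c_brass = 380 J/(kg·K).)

Let T be the final temperature. ΣQ_i = 0:
0.14·c·(22.6 − 150) + 0.208·4180·(22.6 − 7.19) + 0.0875·380·(22.6 − 7.19) = 0
-17.84 c = -13910
c = -13910/-17.84 ≈ 779.9 J/(kg·K)

c ≈ 780 J/(kg·K)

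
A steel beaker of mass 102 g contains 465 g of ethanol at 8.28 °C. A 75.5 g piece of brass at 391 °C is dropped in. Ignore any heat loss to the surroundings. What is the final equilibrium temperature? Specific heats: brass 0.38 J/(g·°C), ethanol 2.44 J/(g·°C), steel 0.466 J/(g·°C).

T_f ≈ 17.3 °C

T_f is the heat-capacity-weighted average of the initial temperatures:
T_f = (28.69·391 + 1134.6·8.28 + 47.53·8.28) / (28.69 + 1134.6 + 47.53)
    = 21006 / 1210.8 ≈ 17.35 °C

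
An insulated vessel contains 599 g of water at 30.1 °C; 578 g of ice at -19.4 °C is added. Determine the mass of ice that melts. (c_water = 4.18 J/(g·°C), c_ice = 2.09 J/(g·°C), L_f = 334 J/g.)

Cooling the water to 0 °C releases 599·4.18·30.1 = 75365 J.
Warming the ice to 0 °C takes 578·2.09·19.4 = 23436 J, leaving 51929 J for melting.
Melting all 578 g of ice would need 578·334 = 193052 J.
51929 J < 193052 J, so only part of the ice melts and the system sits at 0 °C.
Mass melted = 51929/334 ≈ 155.5 g.

m_melted ≈ 155 g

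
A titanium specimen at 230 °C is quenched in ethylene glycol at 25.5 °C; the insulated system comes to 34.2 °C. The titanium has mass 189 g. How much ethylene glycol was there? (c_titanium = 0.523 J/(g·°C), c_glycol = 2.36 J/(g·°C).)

m ≈ 943 g

Let T be the final temperature. ΣQ_i = 0:
189·0.523·(34.2 − 230) + m·2.36·(34.2 − 25.5) = 0
20.53 m = 19354
m = 19354/20.53 ≈ 942.6 g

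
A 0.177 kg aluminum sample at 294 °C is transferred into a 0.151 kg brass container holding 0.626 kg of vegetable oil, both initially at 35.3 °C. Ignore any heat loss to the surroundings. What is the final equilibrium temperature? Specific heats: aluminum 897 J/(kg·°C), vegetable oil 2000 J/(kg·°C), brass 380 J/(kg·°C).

T_f ≈ 63.3 °C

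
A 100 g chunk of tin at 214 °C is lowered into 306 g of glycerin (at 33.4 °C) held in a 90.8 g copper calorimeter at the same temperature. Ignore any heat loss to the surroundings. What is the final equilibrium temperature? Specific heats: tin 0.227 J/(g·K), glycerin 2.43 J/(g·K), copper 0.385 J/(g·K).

Conservation of energy gives ΣQ = 0:
100*0.227*(T − 214) + 306*2.43*(T − 33.4) + 90.8*0.385*(T − 33.4) = 0
22.7(T − 214) + 743.58(T − 33.4) + 34.96(T − 33.4) = 0
(22.7 + 743.58 + 34.96) T = 22.7*214 + 743.58*33.4 + 34.96*33.4
T = 30861 / 801.24 = 38.5 °C

T_f ≈ 38.5 °C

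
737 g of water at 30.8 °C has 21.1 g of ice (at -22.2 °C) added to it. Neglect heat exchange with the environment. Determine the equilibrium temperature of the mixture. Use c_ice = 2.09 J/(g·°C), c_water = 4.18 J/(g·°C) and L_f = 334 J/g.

Heat gained plus heat lost sum to zero:
ice -22.2→0 °C: 21.1×2.09×22.2 = 979; melt ice: 21.1×334 = 7047.4; meltwater 0→T: 21.1×4.18×T = 88.2 T; water cools: 737×4.18×(T − 30.8) = 3080.7(T − 30.8)
3168.9 T = 94884 − 8026.4 = 86858
T ≈ 27.41 °C. Since T > 0 °C, the all-ice-melts assumption holds.

T_f ≈ 27.4 °C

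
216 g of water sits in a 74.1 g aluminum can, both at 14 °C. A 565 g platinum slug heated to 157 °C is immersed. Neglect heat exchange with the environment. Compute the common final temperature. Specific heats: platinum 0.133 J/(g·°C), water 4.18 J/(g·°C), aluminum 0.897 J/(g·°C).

With ΣQ=0 the equilibrium temperature is the m·c-weighted mean:
T_f = (75.15*157 + 902.88*14 + 66.47*14) / (75.15 + 902.88 + 66.47)
    = 25369 / 1044.5 ≈ 24.29 °C

T_f ≈ 24.3 °C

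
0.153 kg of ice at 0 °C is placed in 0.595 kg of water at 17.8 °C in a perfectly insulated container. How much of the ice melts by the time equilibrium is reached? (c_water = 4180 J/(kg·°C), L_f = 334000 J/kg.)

m_melted ≈ 0.133 kg

Heat available from the water dropping to 0 °C: 0.595·4180·17.8 = 44270 J.
To melt every bit of ice: 0.153·334000 = 51102 J.
Since 44270 < 51102 J, not all the ice melts; equilibrium is at 0 °C.
Mass melted = 44270/334000 ≈ 0.1325 kg.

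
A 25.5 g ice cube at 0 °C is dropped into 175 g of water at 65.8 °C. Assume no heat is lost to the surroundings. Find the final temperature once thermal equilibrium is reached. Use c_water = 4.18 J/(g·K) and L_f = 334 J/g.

Heat gained plus heat lost sum to zero:
melt ice: 25.5·334 = 8517
  meltwater 0→T: 25.5·4.18·T = 106.59 T
  water: 731.5(T − 65.8)
838.09 T = 48133 − 8517 = 39616
T ≈ 47.27 °C (positive, so assuming full melt was valid).

T_f ≈ 47.3 °C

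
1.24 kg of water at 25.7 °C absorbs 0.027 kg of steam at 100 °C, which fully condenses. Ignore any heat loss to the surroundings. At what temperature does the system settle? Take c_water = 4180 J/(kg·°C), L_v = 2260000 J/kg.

T_f ≈ 38.8 °C

Energy conservation, ΣQ = 0:
condense steam: −0.027×2260000 = −61020; condensed water 100 °C→T: 112.86(T − 100); original water: 5183.2(T − 25.7)
5296.1 T = 61020 + 11286 + 133208 = 205514
T ≈ 38.81 °C (< 100 °C, so full condensation is consistent).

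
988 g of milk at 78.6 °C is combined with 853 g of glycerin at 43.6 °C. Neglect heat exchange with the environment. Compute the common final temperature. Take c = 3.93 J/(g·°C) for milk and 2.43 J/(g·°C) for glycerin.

T_f ≈ 66.4 °C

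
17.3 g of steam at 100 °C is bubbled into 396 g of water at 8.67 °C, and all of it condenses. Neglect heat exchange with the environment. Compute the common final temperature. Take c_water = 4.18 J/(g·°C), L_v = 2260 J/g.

Energy balance with sensible and latent terms:
steam→water at 100 °C releases m L_v = 17.3·2260 = 39098; condensed water 100 °C→T: 72.31(T − 100); original water: 1655.3(T − 8.67)
1727.6 T = 39098 + 7231.4 + 14351 = 60681
T ≈ 35.12 °C — below 100 °C, confirming all the steam condensed.

T_f ≈ 35.1 °C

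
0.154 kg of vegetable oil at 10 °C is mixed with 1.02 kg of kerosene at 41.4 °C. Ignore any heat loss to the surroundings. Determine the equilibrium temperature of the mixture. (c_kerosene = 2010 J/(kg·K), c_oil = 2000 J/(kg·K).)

T_f ≈ 37.3 °C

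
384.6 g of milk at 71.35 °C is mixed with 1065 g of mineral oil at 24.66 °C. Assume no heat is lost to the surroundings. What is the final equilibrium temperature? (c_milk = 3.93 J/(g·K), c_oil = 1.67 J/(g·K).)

T_f ≈ 46.1 °C

|Q_milk| = |Q_oil|:
384.6*3.93*(71.35 − T) = 1065*1.67*(T − 24.66)
1511.5(71.35 − T) = 1778.5(T − 24.66)
3290 T = 151703  ⇒  T ≈ 46.11 °C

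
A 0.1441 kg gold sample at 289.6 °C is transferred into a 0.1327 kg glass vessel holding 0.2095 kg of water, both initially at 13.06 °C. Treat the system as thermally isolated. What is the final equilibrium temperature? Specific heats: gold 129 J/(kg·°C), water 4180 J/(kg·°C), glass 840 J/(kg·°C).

T_f ≈ 18.2 °C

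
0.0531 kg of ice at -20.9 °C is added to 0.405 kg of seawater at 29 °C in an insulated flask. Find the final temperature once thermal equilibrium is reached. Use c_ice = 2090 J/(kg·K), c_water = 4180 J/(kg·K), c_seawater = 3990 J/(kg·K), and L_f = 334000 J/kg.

Setting the total heat transfer to zero:
ice -20.9→0 °C: 0.0531·2090·20.9 = 2319.5
  latent heat to melt: 0.0531·334000 = 17735
  meltwater 0→T: 0.0531·4180·T = 221.96 T
  seawater: 1616(T − 29)
1837.9 T = 46863 − 20055 = 26808
T ≈ 14.59 °C — above 0 °C, consistent with complete melting.

T_f ≈ 14.6 °C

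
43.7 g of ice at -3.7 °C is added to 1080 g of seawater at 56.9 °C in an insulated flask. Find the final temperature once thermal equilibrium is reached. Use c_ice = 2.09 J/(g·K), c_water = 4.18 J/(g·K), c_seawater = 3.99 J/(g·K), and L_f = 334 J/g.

T_f ≈ 51.3 °C

Energy balance with sensible and latent terms:
ice -3.7→0 °C: 43.7×2.09×3.7 = 337.93; fusion: m_ice L_f = 43.7×334 = 14596; warm the meltwater: 182.67 T; seawater: 4309.2(T − 56.9)
4491.9 T = 245193 − 14934 = 230260
T ≈ 51.26 °C (positive, so assuming full melt was valid).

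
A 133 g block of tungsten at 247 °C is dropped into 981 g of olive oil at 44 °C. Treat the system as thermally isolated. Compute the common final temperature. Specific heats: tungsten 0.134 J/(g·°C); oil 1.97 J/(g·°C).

T_f is the heat-capacity-weighted average of the initial temperatures:
T_f = (17.82·247 + 1932.6·44) / (17.82 + 1932.6)
    = 89435 / 1950.4 ≈ 45.85 °C

T_f ≈ 45.9 °C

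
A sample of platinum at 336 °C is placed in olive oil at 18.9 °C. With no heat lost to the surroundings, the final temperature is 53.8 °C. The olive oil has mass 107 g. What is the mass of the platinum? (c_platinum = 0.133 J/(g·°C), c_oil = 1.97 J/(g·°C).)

m ≈ 196 g

Let T be the final temperature. ΣQ_i = 0:
m×0.133×(53.8 − 336) + 107×1.97×(53.8 − 18.9) = 0
-37.53 m = -7356.6
m = -7356.6/-37.53 ≈ 196 g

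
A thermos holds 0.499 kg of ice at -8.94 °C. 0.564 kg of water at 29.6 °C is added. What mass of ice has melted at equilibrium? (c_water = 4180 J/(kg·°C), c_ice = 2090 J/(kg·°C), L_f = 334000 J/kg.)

m_melted ≈ 0.181 kg

Water can give up m c ΔT = 0.564×4180×29.6 = 69783 J before reaching 0 °C.
Warming the ice to 0 °C takes 0.499×2090×8.94 = 9323.6 J, leaving 60459 J for melting.
Fully melting the ice requires m_ice L_f = 0.499×334000 = 166666 J.
60459 J < 166666 J, so only part of the ice melts and the system sits at 0 °C.
m_melt = 60459 / L_f = 0.181 kg.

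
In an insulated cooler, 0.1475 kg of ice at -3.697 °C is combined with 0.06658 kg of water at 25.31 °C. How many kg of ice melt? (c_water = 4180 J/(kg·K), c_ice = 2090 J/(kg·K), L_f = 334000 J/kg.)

m_melted ≈ 0.0177 kg

Cooling the water to 0 °C releases 0.06658·4180·25.31 = 7043.9 J.
Of that, 0.1475·2090·3.697 = 1139.7 J goes to bring the ice to 0 °C, leaving 5904.2 J.
To melt every bit of ice: 0.1475·334000 = 49265 J.
5904.2 J < 49265 J, so only part of the ice melts and the system sits at 0 °C.
m_melted·334000 = 5904.2  ⇒  m_melted ≈ 0.01768 kg.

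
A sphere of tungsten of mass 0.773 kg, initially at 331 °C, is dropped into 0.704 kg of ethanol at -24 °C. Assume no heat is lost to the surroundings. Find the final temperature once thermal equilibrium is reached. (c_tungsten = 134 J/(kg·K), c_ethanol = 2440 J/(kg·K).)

Set heat shed by the hot body equal to heat absorbed by the cold body:
0.773·134·(331 − T) = 0.704·2440·(T − (-24))
103.58(331 − T) = 1717.8(T − (-24))
1821.3 T = -6940.6  ⇒  T ≈ -3.81 °C

T_f ≈ -3.8 °C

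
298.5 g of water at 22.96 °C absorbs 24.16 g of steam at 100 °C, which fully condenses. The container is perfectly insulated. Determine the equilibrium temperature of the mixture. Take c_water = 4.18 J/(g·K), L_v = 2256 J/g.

T_f ≈ 69.1 °C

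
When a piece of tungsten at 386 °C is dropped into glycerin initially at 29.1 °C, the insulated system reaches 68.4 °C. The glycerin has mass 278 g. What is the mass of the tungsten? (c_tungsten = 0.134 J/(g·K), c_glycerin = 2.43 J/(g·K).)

m ≈ 624 g

Conservation of energy gives ΣQ = 0:
m·0.134·(68.4 − 386) + 278·2.43·(68.4 − 29.1) = 0
-42.56 m = -26549
m = -26549/-42.56 ≈ 623.8 g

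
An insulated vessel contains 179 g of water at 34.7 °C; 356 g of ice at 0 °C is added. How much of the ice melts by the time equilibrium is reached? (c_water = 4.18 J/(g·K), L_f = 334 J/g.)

Water can give up m c ΔT = 179×4.18×34.7 = 25963 J before reaching 0 °C.
To melt every bit of ice: 356×334 = 118904 J.
That's not enough to melt it all — equilibrium is at 0 °C with ice remaining.
m_melt = 25963 / L_f = 77.73 g.

m_melted ≈ 77.7 g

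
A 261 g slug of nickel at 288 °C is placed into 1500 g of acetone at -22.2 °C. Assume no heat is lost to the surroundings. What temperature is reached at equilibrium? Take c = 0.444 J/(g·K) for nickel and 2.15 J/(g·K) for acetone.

|Q_nickel| = |Q_acetone|:
261×0.444×(288 − T) = 1500×2.15×(T − (-22.2))
115.88(288 − T) = 3225(T − (-22.2))
3340.9 T = -38220  ⇒  T ≈ -11.44 °C

T_f ≈ -11.4 °C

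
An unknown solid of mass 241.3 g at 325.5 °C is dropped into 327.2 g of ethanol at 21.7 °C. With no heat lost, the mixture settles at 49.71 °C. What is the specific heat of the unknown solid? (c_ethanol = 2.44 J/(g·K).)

c ≈ 0.336 J/(g·K)

Conservation of energy gives ΣQ = 0:
241.3×c×(49.71 − 325.5) + 327.2×2.44×(49.71 − 21.7) = 0
-66548 c = -22362
c = -22362/-66548 ≈ 0.336 J/(g·K)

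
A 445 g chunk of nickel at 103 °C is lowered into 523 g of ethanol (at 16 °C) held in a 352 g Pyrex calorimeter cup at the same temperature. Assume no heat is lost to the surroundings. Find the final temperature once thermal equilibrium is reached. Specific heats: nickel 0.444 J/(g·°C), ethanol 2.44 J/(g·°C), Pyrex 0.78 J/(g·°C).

T_f ≈ 25.8 °C

Conservation of energy gives ΣQ = 0:
445·0.444·(T − 103) + 523·2.44·(T − 16) + 352·0.78·(T − 16) = 0
(197.58 + 1276.1 + 274.56) T = 197.58·103 + 1276.1·16 + 274.56·16
T = 45162 / 1748.3 = 25.8 °C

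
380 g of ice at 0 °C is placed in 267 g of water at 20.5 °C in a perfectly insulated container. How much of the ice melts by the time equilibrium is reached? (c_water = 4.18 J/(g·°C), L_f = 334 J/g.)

Heat available from the water dropping to 0 °C: 267×4.18×20.5 = 22879 J.
Fully melting the ice requires m_ice L_f = 380×334 = 126920 J.
Since 22879 < 126920 J, not all the ice melts; equilibrium is at 0 °C.
m_melted×334 = 22879  ⇒  m_melted ≈ 68.5 g.

m_melted ≈ 68.5 g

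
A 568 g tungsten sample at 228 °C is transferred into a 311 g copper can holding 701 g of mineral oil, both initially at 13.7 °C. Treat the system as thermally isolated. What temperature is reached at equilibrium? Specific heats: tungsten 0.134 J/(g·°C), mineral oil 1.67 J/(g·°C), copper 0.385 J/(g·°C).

T_f ≈ 25.6 °C

Energy conservation, ΣQ = 0:
568×0.134×(T − 228) + 701×1.67×(T − 13.7) + 311×0.385×(T − 13.7) = 0
76.11(T − 228) + 1170.7(T − 13.7) + 119.73(T − 13.7) = 0
1366.5 T = 35032
T = 35032/1366.5 ≈ 25.64 °C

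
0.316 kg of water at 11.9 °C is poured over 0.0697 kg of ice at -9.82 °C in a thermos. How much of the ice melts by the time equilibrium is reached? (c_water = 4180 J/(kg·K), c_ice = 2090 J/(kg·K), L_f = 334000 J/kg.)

m_melted ≈ 0.0428 kg

Water can give up m c ΔT = 0.316·4180·11.9 = 15718 J before reaching 0 °C.
Warming the ice to 0 °C takes 0.0697·2090·9.82 = 1430.5 J, leaving 14288 J for melting.
To melt every bit of ice: 0.0697·334000 = 23280 J.
That's not enough to melt it all — equilibrium is at 0 °C with ice remaining.
Mass melted = 14288/334000 ≈ 0.04278 kg.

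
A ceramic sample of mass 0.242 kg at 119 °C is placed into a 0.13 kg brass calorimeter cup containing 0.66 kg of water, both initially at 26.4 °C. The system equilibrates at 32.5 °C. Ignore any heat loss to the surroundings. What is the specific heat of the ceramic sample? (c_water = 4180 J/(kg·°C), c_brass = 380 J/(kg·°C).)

c ≈ 818 J/(kg·°C)

Taking heat into each body as positive, Σ m c ΔT = 0:
0.242×c×(32.5 − 119) + 0.66×4180×(32.5 − 26.4) + 0.13×380×(32.5 − 26.4) = 0
-20.93 c = -17130
c = -17130/-20.93 ≈ 818.3 J/(kg·°C)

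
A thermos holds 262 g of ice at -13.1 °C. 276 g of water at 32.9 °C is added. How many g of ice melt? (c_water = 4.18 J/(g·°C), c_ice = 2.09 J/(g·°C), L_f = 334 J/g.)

m_melted ≈ 92.2 g

Water can give up m c ΔT = 276·4.18·32.9 = 37956 J before reaching 0 °C.
Of that, 262·2.09·13.1 = 7173.3 J goes to bring the ice to 0 °C, leaving 30783 J.
Melting all 262 g of ice would need 262·334 = 87508 J.
That's not enough to melt it all — equilibrium is at 0 °C with ice remaining.
m_melt = 30783 / L_f = 92.16 g.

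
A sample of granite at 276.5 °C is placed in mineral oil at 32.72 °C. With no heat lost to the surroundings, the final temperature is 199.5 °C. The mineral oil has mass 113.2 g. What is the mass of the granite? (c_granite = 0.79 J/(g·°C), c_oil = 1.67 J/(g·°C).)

m ≈ 518 g

Conservation of energy gives ΣQ = 0:
m·0.79·(199.5 − 276.5) + 113.2·1.67·(199.5 − 32.72) = 0
-60.83 m = -31529
m = -31529/-60.83 ≈ 518.3 g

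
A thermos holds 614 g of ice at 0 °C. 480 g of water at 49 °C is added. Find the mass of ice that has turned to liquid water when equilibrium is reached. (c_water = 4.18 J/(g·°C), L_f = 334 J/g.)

Heat available from the water dropping to 0 °C: 480·4.18·49 = 98314 J.
Melting all 614 g of ice would need 614·334 = 205076 J.
That's not enough to melt it all — equilibrium is at 0 °C with ice remaining.
m_melted·334 = 98314  ⇒  m_melted ≈ 294.4 g.

m_melted ≈ 294 g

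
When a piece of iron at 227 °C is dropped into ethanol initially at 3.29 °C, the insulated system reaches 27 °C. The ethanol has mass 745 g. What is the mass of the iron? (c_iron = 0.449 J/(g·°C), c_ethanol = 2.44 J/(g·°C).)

|Q_iron| = |Q_ethanol|:
m·0.449·(227 − 27) = 745·2.44·(27 − 3.29)
89.8 m = 43100  ⇒  m ≈ 480 g

m ≈ 480 g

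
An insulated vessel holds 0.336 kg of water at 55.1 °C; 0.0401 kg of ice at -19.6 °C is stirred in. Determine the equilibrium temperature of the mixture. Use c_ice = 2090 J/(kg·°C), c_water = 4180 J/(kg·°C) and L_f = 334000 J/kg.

T_f ≈ 39.7 °C

Energy conservation, ΣQ = 0:
warm ice to 0 °C: 0.0401·2090·(0 − (-19.6)) = 1642.7; melt ice: 0.0401·334000 = 13393; meltwater 0→T: 0.0401·4180·T = 167.62 T; water: 1404.5(T − 55.1)
1572.1 T = 77387 − 15036 = 62351
T ≈ 39.66 °C. Since T > 0 °C, the all-ice-melts assumption holds.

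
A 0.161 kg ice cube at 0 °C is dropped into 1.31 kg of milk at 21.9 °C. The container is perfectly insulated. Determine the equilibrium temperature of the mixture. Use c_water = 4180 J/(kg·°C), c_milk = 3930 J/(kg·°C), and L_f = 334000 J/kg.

T_f ≈ 10.1 °C

Heat gained plus heat lost sum to zero:
melt ice: 0.161×334000 = 53774
  meltwater 0→T: 0.161×4180×T = 672.98 T
  milk: 5148.3(T − 21.9)
5821.3 T = 112748 − 53774 = 58974
T ≈ 10.13 °C (positive, so assuming full melt was valid).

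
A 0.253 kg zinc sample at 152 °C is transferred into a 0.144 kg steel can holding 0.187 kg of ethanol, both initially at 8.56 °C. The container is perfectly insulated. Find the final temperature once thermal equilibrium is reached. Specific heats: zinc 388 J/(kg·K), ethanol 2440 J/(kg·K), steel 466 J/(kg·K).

T_f ≈ 31.2 °C

Heat gained plus heat lost sum to zero:
0.253*388*(T − 152) + 0.187*2440*(T − 8.56) + 0.144*466*(T − 8.56) = 0
98.16(T − 152) + 456.28(T − 8.56) + 67.1(T − 8.56) = 0
(98.16 + 456.28 + 67.1) T = 98.16*152 + 456.28*8.56 + 67.1*8.56
T = 19401 / 621.55 = 31.2 °C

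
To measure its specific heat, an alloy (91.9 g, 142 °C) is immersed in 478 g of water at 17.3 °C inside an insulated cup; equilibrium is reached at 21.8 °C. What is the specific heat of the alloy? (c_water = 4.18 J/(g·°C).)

c ≈ 0.814 J/(g·°C)

Heat gained plus heat lost sum to zero:
91.9·c·(21.8 − 142) + 478·4.18·(21.8 − 17.3) = 0
-11046 c = -8991.2
c = -8991.2/-11046 ≈ 0.8139 J/(g·°C)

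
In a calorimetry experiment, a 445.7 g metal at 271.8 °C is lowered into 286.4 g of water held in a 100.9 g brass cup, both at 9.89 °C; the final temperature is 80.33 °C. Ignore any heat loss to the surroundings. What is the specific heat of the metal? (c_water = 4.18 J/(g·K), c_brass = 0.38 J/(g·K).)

Setting the total heat transfer to zero:
445.7·c·(80.33 − 271.8) + 286.4·4.18·(80.33 − 9.89) + 100.9·0.38·(80.33 − 9.89) = 0
-85338 c = -87028
c = -87028/-85338 ≈ 1.02 J/(g·K)

c ≈ 1.02 J/(g·K)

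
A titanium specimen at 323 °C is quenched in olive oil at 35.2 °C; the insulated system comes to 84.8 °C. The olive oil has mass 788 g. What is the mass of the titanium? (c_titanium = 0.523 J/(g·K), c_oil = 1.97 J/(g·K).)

Heat lost by the titanium = heat gained by the oil:
m·0.523·(323 − 84.8) = 788·1.97·(84.8 − 35.2)
124.58 m = 76997  ⇒  m ≈ 618.1 g

m ≈ 618 g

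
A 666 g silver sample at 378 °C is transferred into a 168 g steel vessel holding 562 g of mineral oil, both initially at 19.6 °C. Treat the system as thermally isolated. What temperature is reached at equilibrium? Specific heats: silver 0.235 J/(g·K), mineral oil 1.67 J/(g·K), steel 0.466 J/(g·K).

Setting the total heat transfer to zero:
666·0.235·(T − 378) + 562·1.67·(T − 19.6) + 168·0.466·(T − 19.6) = 0
1173.3 T = 79091
T = 79091/1173.3 ≈ 67.41 °C

T_f ≈ 67.4 °C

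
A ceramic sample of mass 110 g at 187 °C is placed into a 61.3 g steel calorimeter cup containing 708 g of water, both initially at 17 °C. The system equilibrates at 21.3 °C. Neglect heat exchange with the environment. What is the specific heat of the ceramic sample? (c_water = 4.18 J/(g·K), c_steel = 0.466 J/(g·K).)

c ≈ 0.705 J/(g·K)

Taking heat into each body as positive, Σ m c ΔT = 0:
110×c×(21.3 − 187) + 708×4.18×(21.3 − 17) + 61.3×0.466×(21.3 − 17) = 0
-18227 c = -12848
c = -12848/-18227 ≈ 0.7049 J/(g·K)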